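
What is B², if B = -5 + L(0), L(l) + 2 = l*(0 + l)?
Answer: 49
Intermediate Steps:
L(l) = -2 + l² (L(l) = -2 + l*(0 + l) = -2 + l*l = -2 + l²)
B = -7 (B = -5 + (-2 + 0²) = -5 + (-2 + 0) = -5 - 2 = -7)
B² = (-7)² = 49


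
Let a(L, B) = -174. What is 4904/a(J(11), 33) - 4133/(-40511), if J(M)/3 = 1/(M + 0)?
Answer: -98973401/3524457 ≈ -28.082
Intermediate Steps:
J(M) = 3/M (J(M) = 3/(M + 0) = 3/M)
4904/a(J(11), 33) - 4133/(-40511) = 4904/(-174) - 4133/(-40511) = 4904*(-1/174) - 4133*(-1/40511) = -2452/87 + 4133/40511 = -98973401/3524457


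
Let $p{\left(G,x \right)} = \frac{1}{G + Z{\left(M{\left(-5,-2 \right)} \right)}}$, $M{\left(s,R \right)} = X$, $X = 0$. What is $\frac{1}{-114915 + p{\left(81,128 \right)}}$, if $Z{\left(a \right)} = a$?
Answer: $- \frac{81}{9308114} \approx -8.7021 \cdot 10^{-6}$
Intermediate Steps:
$M{\left(s,R \right)} = 0$
$p{\left(G,x \right)} = \frac{1}{G}$ ($p{\left(G,x \right)} = \frac{1}{G + 0} = \frac{1}{G}$)
$\frac{1}{-114915 + p{\left(81,128 \right)}} = \frac{1}{-114915 + \frac{1}{81}} = \frac{1}{- \frac{9308114}{81}} = - \frac{81}{9308114}$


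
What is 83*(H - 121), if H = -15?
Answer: -11288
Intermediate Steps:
83*(H - 121) = 83*(-15 - 121) = 83*(-136) = -11288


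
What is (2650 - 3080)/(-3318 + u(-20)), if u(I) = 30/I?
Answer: 860/6639 ≈ 0.12954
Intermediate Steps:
(2650 - 3080)/(-3318 + u(-20)) = (2650 - 3080)/(-3318 + 30/(-20)) = -430/(-3318 + 30*(-1/20)) = -430/(-3318 - 3/2) = -430/(-6639/2) = -430*(-2/6639) = 860/6639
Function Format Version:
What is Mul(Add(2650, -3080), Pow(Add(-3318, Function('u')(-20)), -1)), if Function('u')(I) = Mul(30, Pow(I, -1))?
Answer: Rational(860, 6639) ≈ 0.12954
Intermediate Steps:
Mul(Add(2650, -3080), Pow(Add(-3318, Function('u')(-20)), -1)) = Mul(Add(2650, -3080), Pow(Add(-3318, Mul(30, Pow(-20, -1))), -1)) = Mul(-430, Pow(Add(-3318, Mul(30, Rational(-1, 20))), -1)) = Mul(-430, Pow(Add(-3318, Rational(-3, 2)), -1)) = Mul(-430, Pow(Rational(-6639, 2), -1)) = Mul(-430, Rational(-2, 6639)) = Rational(860, 6639)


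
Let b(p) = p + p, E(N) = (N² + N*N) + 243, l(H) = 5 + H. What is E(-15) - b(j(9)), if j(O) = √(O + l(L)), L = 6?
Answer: 693 - 4*√5 ≈ 684.06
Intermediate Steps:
E(N) = 243 + 2*N² (E(N) = (N² + N²) + 243 = 2*N² + 243 = 243 + 2*N²)
j(O) = √(11 + O) (j(O) = √(O + (5 + 6)) = √(O + 11) = √(11 + O))
b(p) = 2*p
E(-15) - b(j(9)) = (243 + 2*(-15)²) - 2*√(11 + 9) = (243 + 2*225) - 2*√20 = (243 + 450) - 2*2*√5 = 693 - 4*√5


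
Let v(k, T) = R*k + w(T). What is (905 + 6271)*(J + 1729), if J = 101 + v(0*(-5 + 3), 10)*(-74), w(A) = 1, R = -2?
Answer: 12601056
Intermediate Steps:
v(k, T) = 1 - 2*k (v(k, T) = -2*k + 1 = 1 - 2*k)
J = 27 (J = 101 + (1 - 0*(-5 + 3))*(-74) = 101 + (1 - 0*(-2))*(-74) = 101 + (1 - 2*0)*(-74) = 101 + (1 + 0)*(-74) = 101 + 1*(-74) = 101 - 74 = 27)
(905 + 6271)*(J + 1729) = (905 + 6271)*(27 + 1729) = 7176*1756 = 12601056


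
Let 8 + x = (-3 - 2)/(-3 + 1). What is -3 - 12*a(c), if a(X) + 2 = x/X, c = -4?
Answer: 9/2 ≈ 4.5000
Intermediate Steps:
x = -11/2 (x = -8 + (-3 - 2)/(-3 + 1) = -8 - 5/(-2) = -8 - 5*(-½) = -8 + 5/2 = -11/2 ≈ -5.5000)
a(X) = -2 - 11/(2*X)
-3 - 12*a(c) = -3 - 12*(-2 - 11/2/(-4)) = -3 - 12*(-2 - 11/2*(-¼)) = -3 - 12*(-2 + 11/8) = -3 - 12*(-5/8) = -3 + 15/2 = 9/2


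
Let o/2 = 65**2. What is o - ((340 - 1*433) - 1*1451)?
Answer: 9994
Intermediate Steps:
o = 8450 (o = 2*65**2 = 2*4225 = 8450)
o - ((340 - 1*433) - 1*1451) = 8450 - ((340 - 1*433) - 1*1451) = 8450 - ((340 - 433) - 1451) = 8450 - (-93 - 1451) = 8450 - 1*(-1544) = 8450 + 1544 = 9994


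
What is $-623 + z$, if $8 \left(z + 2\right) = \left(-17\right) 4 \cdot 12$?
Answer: $-727$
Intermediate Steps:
$z = -104$ ($z = -2 + \frac{\left(-17\right) 4 \cdot 12}{8} = -2 + \frac{\left(-68\right) 12}{8} = -2 + \frac{1}{8} \left(-816\right) = -2 - 102 = -104$)
$-623 + z = -623 - 104 = -727$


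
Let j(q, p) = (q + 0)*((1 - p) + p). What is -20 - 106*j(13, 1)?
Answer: -1398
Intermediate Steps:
j(q, p) = q (j(q, p) = q*1 = q)
-20 - 106*j(13, 1) = -20 - 106*13 = -20 - 1378 = -1398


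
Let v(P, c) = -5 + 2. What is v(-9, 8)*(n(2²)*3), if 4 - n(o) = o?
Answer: 0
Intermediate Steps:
v(P, c) = -3
n(o) = 4 - o
v(-9, 8)*(n(2²)*3) = -3*(4 - 1*2²)*3 = -3*(4 - 1*4)*3 = -3*(4 - 4)*3 = -0*3 = -3*0 = 0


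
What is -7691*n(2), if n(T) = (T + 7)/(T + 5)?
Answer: -69219/7 ≈ -9888.4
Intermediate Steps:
n(T) = (7 + T)/(5 + T)
-7691*n(2) = -7691*(7 + 2)/(5 + 2) = -7691*9/7 = -69219/7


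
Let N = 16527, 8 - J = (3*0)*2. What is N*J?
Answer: 132216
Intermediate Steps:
J = 8 (J = 8 - 3*0*2 = 8 - 0*2 = 8 - 1*0 = 8 + 0 = 8)
N*J = 16527*8 = 132216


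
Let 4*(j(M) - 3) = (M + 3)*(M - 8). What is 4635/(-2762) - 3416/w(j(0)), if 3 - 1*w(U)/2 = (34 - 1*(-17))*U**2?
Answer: 162746/78717 ≈ 2.0675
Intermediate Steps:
j(M) = 3 + (-8 + M)*(3 + M)/4 (j(M) = 3 + ((M + 3)*(M - 8))/4 = 3 + ((3 + M)*(-8 + M))/4 = 3 + ((-8 + M)*(3 + M))/4 = 3 + (-8 + M)*(3 + M)/4)
w(U) = 6 - 102*U**2 (w(U) = 6 - 2*(34 - 1*(-17))*U**2 = 6 - 2*(34 + 17)*U**2 = 6 - 102*U**2)
4635/(-2762) - 3416/w(j(0)) = 4635/(-2762) - 3416/(6 - 102*(-3 - 5/4*0 + (1/4)*0**2)**2) = 4635*(-1/2762) - 3416/(6 - 102*(-3 + 0 + (1/4)*0)**2) = -4635/2762 - 3416/(6 - 102*(-3 + 0 + 0)**2) = -4635/2762 - 3416/(6 - 102*(-3)**2) = -4635/2762 - 3416/(6 - 102*9) = -4635/2762 - 3416/(6 - 918) = -4635/2762 - 3416/(-912) = -4635/2762 - 3416*(-1/912) = -4635/2762 + 427/114 = 162746/78717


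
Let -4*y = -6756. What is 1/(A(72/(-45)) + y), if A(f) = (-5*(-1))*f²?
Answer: 5/8509 ≈ 0.00058761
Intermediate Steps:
y = 1689 (y = -¼*(-6756) = 1689)
A(f) = 5*f²
1/(A(72/(-45)) + y) = 1/(5*(72/(-45))² + 1689) = 1/(5*(72*(-1/45))² + 1689) = 1/(5*(-8/5)² + 1689) = 1/(5*(64/25) + 1689) = 1/(64/5 + 1689) = 1/(8509/5) = 5/8509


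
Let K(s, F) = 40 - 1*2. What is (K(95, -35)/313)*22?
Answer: 836/313 ≈ 2.6709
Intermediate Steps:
K(s, F) = 38 (K(s, F) = 40 - 2 = 38)
(K(95, -35)/313)*22 = (38/313)*22 = 836/313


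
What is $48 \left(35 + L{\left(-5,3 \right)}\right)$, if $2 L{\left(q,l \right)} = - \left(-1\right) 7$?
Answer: $1848$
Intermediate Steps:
$L{\left(q,l \right)} = \frac{7}{2}$ ($L{\left(q,l \right)} = \frac{\left(-1\right) \left(\left(-1\right) 7\right)}{2} = \frac{\left(-1\right) \left(-7\right)}{2} = \frac{1}{2} \cdot 7 = \frac{7}{2}$)
$48 \left(35 + L{\left(-5,3 \right)}\right) = 48 \left(35 + \frac{7}{2}\right) = 48 \cdot \frac{77}{2} = 1848$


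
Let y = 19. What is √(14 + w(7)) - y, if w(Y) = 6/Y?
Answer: -19 + 2*√182/7 ≈ -15.146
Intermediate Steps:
√(14 + w(7)) - y = √(14 + 6/7) - 1*19 = √(14 + 6*(⅐)) - 19 = √(14 + 6/7) - 19 = √(104/7) - 19 = 2*√182/7 - 19 = -19 + 2*√182/7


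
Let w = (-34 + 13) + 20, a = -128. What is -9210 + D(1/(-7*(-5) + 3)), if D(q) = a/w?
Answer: -9082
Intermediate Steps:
w = -1 (w = -21 + 20 = -1)
D(q) = 128 (D(q) = -128/(-1) = -128*(-1) = 128)
-9210 + D(1/(-7*(-5) + 3)) = -9210 + 128 = -9082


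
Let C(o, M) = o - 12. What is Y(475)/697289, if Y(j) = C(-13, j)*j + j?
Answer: -11400/697289 ≈ -0.016349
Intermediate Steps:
C(o, M) = -12 + o
Y(j) = -24*j (Y(j) = (-12 - 13)*j + j = -25*j + j = -24*j)
Y(475)/697289 = -24*475/697289 = -11400*1/697289 = -11400/697289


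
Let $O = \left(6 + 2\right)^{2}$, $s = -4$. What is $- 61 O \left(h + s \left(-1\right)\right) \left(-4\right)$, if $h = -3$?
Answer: $15616$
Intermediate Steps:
$O = 64$ ($O = 8^{2} = 64$)
$- 61 O \left(h + s \left(-1\right)\right) \left(-4\right) = \left(-61\right) 64 \left(-3 - -4\right) \left(-4\right) = - 3904 \left(-3 + 4\right) \left(-4\right) = - 3904 \cdot 1 \left(-4\right) = \left(-3904\right) \left(-4\right) = 15616$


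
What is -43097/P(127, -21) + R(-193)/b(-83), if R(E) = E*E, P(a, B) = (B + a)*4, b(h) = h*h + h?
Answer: -138762303/1442872 ≈ -96.171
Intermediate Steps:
b(h) = h + h**2 (b(h) = h**2 + h = h + h**2)
P(a, B) = 4*B + 4*a
R(E) = E**2
-43097/P(127, -21) + R(-193)/b(-83) = -43097/(4*(-21) + 4*127) + (-193)**2/((-83*(1 - 83))) = -43097/(-84 + 508) + 37249/((-83*(-82))) = -43097/424 + 37249/6806 = -138762303/1442872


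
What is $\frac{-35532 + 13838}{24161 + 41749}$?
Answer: $- \frac{10847}{32955} \approx -0.32915$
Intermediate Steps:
$\frac{-35532 + 13838}{24161 + 41749} = - \frac{21694}{65910} = \left(-21694\right) \frac{1}{65910} = - \frac{10847}{32955}$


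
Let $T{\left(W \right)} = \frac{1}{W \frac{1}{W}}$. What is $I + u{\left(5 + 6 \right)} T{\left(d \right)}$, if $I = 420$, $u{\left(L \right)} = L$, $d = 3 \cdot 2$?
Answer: $431$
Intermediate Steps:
$d = 6$
$T{\left(W \right)} = 1$ ($T{\left(W \right)} = 1^{-1} = 1$)
$I + u{\left(5 + 6 \right)} T{\left(d \right)} = 420 + \left(5 + 6\right) 1 = 420 + 11 \cdot 1 = 420 + 11 = 431$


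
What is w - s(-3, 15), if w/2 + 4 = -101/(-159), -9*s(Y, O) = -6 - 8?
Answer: -3952/477 ≈ -8.2851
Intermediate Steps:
s(Y, O) = 14/9 (s(Y, O) = -(-6 - 8)/9 = -1/9*(-14) = 14/9)
w = -1070/159 (w = -8 + 2*(-101/(-159)) = -8 + 2*(-101*(-1/159)) = -8 + 2*(101/159) = -8 + 202/159 = -1070/159 ≈ -6.7296)
w - s(-3, 15) = -1070/159 - 1*14/9 = -1070/159 - 14/9 = -3952/477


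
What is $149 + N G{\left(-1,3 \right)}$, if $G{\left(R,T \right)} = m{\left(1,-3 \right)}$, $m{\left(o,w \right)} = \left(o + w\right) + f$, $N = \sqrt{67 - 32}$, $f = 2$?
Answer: $149$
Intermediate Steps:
$N = \sqrt{35} \approx 5.9161$
$m{\left(o,w \right)} = 2 + o + w$ ($m{\left(o,w \right)} = \left(o + w\right) + 2 = 2 + o + w$)
$G{\left(R,T \right)} = 0$ ($G{\left(R,T \right)} = 2 + 1 - 3 = 0$)
$149 + N G{\left(-1,3 \right)} = 149 + \sqrt{35} \cdot 0 = 149 + 0 = 149$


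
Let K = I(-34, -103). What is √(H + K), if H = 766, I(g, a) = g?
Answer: 2*√183 ≈ 27.056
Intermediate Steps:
K = -34
√(H + K) = √(766 - 34) = √732 = 2*√183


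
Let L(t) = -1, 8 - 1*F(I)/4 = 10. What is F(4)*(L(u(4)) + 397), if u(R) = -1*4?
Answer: -3168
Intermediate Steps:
F(I) = -8 (F(I) = 32 - 4*10 = 32 - 40 = -8)
u(R) = -4
F(4)*(L(u(4)) + 397) = -8*(-1 + 397) = -8*396 = -3168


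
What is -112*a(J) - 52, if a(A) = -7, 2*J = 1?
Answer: 732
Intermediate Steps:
J = 1/2 (J = (1/2)*1 = 1/2 ≈ 0.50000)
-112*a(J) - 52 = -112*(-7) - 52 = 784 - 52 = 732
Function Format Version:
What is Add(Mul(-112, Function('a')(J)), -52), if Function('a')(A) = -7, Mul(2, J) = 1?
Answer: 732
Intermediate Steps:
J = Rational(1, 2) (J = Mul(Rational(1, 2), 1) = Rational(1, 2) ≈ 0.50000)
Add(Mul(-112, Function('a')(J)), -52) = Add(Mul(-112, -7), -52) = Add(784, -52) = 732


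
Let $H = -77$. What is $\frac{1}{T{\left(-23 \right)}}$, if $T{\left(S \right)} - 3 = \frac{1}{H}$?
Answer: $\frac{77}{230} \approx 0.33478$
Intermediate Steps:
$T{\left(S \right)} = \frac{230}{77}$ ($T{\left(S \right)} = 3 + \frac{1}{-77} = 3 - \frac{1}{77} = \frac{230}{77}$)
$\frac{1}{T{\left(-23 \right)}} = \frac{1}{\frac{230}{77}} = \frac{77}{230}$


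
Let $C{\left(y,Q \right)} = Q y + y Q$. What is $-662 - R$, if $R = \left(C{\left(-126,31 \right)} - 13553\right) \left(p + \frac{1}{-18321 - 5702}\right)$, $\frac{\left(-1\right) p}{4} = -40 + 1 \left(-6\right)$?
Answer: $\frac{94422332089}{24023} \approx 3.9305 \cdot 10^{6}$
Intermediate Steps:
$C{\left(y,Q \right)} = 2 Q y$ ($C{\left(y,Q \right)} = Q y + Q y = 2 Q y$)
$p = 184$ ($p = - 4 \left(-40 + 1 \left(-6\right)\right) = - 4 \left(-40 - 6\right) = \left(-4\right) \left(-46\right) = 184$)
$R = - \frac{94438235315}{24023}$ ($R = \left(2 \cdot 31 \left(-126\right) - 13553\right) \left(184 + \frac{1}{-18321 - 5702}\right) = \left(-7812 - 13553\right) \left(184 + \frac{1}{-24023}\right) = - 21365 \left(184 - \frac{1}{24023}\right) = \left(-21365\right) \frac{4420231}{24023} = - \frac{94438235315}{24023} \approx -3.9312 \cdot 10^{6}$)
$-662 - R = -662 - - \frac{94438235315}{24023} = -662 + \frac{94438235315}{24023} = \frac{94422332089}{24023}$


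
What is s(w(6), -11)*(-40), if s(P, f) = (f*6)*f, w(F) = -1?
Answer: -29040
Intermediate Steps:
s(P, f) = 6*f² (s(P, f) = (6*f)*f = 6*f²)
s(w(6), -11)*(-40) = (6*(-11)²)*(-40) = (6*121)*(-40) = 726*(-40) = -29040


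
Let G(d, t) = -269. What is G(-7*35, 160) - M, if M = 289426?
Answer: -289695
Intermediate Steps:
G(-7*35, 160) - M = -269 - 1*289426 = -269 - 289426 = -289695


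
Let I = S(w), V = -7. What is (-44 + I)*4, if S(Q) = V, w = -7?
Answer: -204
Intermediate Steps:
S(Q) = -7
I = -7
(-44 + I)*4 = (-44 - 7)*4 = -51*4 = -204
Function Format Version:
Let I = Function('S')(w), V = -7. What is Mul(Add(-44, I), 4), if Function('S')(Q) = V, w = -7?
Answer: -204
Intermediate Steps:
Function('S')(Q) = -7
I = -7
Mul(Add(-44, I), 4) = Mul(Add(-44, -7), 4) = Mul(-51, 4) = -204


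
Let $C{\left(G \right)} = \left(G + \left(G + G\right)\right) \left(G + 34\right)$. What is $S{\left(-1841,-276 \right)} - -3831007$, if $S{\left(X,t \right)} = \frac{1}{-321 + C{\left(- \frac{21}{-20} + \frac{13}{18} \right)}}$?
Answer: $\frac{5412289607513}{1412759} \approx 3.831 \cdot 10^{6}$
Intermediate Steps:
$C{\left(G \right)} = 3 G \left(34 + G\right)$ ($C{\left(G \right)} = \left(G + 2 G\right) \left(34 + G\right) = 3 G \left(34 + G\right)$)
$S{\left(X,t \right)} = - \frac{10800}{1412759}$ ($S{\left(X,t \right)} = \frac{1}{-321 + 3 \left(- \frac{21}{-20} + \frac{13}{18}\right) \left(34 + \left(- \frac{21}{-20} + \frac{13}{18}\right)\right)} = \frac{1}{-321 + 3 \left(\left(-21\right) \left(- \frac{1}{20}\right) + 13 \cdot \frac{1}{18}\right) \left(34 + \left(\left(-21\right) \left(- \frac{1}{20}\right) + 13 \cdot \frac{1}{18}\right)\right)} = \frac{1}{-321 + 3 \left(\frac{21}{20} + \frac{13}{18}\right) \left(34 + \left(\frac{21}{20} + \frac{13}{18}\right)\right)} = \frac{1}{-321 + 3 \cdot \frac{319}{180} \left(34 + \frac{319}{180}\right)} = \frac{1}{-321 + 3 \cdot \frac{319}{180} \cdot \frac{6439}{180}} = \frac{1}{-321 + \frac{2054041}{10800}} = \frac{1}{- \frac{1412759}{10800}} = - \frac{10800}{1412759}$)
$S{\left(-1841,-276 \right)} - -3831007 = - \frac{10800}{1412759} - -3831007 = - \frac{10800}{1412759} + 3831007 = \frac{5412289607513}{1412759}$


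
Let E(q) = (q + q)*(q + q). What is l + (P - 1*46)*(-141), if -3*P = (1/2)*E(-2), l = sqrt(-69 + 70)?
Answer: 6863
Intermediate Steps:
l = 1 (l = sqrt(1) = 1)
E(q) = 4*q**2 (E(q) = (2*q)*(2*q) = 4*q**2)
P = -8/3 (P = -1/2*4*(-2)**2/3 = -1*(1/2)*4*4/3 = -16/6 = -1/3*8 = -8/3 ≈ -2.6667)
l + (P - 1*46)*(-141) = 1 + (-8/3 - 1*46)*(-141) = 1 + (-8/3 - 46)*(-141) = 1 - 146/3*(-141) = 1 + 6862 = 6863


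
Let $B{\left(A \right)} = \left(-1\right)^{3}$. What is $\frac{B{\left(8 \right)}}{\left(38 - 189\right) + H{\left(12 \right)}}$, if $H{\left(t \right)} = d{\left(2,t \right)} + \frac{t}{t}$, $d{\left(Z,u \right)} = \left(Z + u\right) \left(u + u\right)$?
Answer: $- \frac{1}{186} \approx -0.0053763$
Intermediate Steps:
$B{\left(A \right)} = -1$
$d{\left(Z,u \right)} = 2 u \left(Z + u\right)$ ($d{\left(Z,u \right)} = \left(Z + u\right) 2 u = 2 u \left(Z + u\right)$)
$H{\left(t \right)} = 1 + 2 t \left(2 + t\right)$ ($H{\left(t \right)} = 2 t \left(2 + t\right) + \frac{t}{t} = 2 t \left(2 + t\right) + 1 = 1 + 2 t \left(2 + t\right)$)
$\frac{B{\left(8 \right)}}{\left(38 - 189\right) + H{\left(12 \right)}} = - \frac{1}{\left(38 - 189\right) + \left(1 + 2 \cdot 12 \left(2 + 12\right)\right)} = - \frac{1}{\left(38 - 189\right) + \left(1 + 2 \cdot 12 \cdot 14\right)} = - \frac{1}{-151 + \left(1 + 336\right)} = - \frac{1}{-151 + 337} = - \frac{1}{186}$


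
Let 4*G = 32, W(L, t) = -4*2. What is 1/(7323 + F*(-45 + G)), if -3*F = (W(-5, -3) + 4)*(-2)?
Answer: 3/22265 ≈ 0.00013474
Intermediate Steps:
W(L, t) = -8
G = 8 (G = (¼)*32 = 8)
F = -8/3 (F = -(-8 + 4)*(-2)/3 = -(-4)*(-2)/3 = -⅓*8 = -8/3 ≈ -2.6667)
1/(7323 + F*(-45 + G)) = 1/(7323 - 8*(-45 + 8)/3) = 1/(7323 - 8/3*(-37)) = 1/(7323 + 296/3) = 1/(22265/3) = 3/22265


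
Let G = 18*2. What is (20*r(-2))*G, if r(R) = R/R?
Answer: 720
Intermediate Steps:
r(R) = 1
G = 36
(20*r(-2))*G = (20*1)*36 = 20*36 = 720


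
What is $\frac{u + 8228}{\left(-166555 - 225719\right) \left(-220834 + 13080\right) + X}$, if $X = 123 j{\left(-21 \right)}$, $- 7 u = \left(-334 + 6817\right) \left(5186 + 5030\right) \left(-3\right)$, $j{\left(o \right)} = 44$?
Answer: $\frac{49687145}{142618871514} \approx 0.00034839$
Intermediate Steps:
$u = \frac{198690984}{7}$ ($u = - \frac{\left(-334 + 6817\right) \left(5186 + 5030\right) \left(-3\right)}{7} = - \frac{6483 \cdot 10216 \left(-3\right)}{7} = - \frac{66230328 \left(-3\right)}{7} = \left(- \frac{1}{7}\right) \left(-198690984\right) = \frac{198690984}{7} \approx 2.8384 \cdot 10^{7}$)
$X = 5412$ ($X = 123 \cdot 44 = 5412$)
$\frac{u + 8228}{\left(-166555 - 225719\right) \left(-220834 + 13080\right) + X} = \frac{\frac{198690984}{7} + 8228}{\left(-166555 - 225719\right) \left(-220834 + 13080\right) + 5412} = \frac{198748580}{7 \left(\left(-392274\right) \left(-207754\right) + 5412\right)} = \frac{198748580}{7 \left(81496492596 + 5412\right)} = \frac{198748580}{7 \cdot 81496498008} = \frac{198748580}{7} \cdot \frac{1}{81496498008} = \frac{49687145}{142618871514}$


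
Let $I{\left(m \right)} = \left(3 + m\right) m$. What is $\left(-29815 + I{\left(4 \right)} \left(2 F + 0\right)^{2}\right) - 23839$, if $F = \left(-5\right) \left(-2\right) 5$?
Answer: $226346$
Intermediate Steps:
$F = 50$ ($F = 10 \cdot 5 = 50$)
$I{\left(m \right)} = m \left(3 + m\right)$
$\left(-29815 + I{\left(4 \right)} \left(2 F + 0\right)^{2}\right) - 23839 = \left(-29815 + 4 \left(3 + 4\right) \left(2 \cdot 50 + 0\right)^{2}\right) - 23839 = \left(-29815 + 4 \cdot 7 \left(100 + 0\right)^{2}\right) - 23839 = \left(-29815 + 28 \cdot 100^{2}\right) - 23839 = \left(-29815 + 28 \cdot 10000\right) - 23839 = \left(-29815 + 280000\right) - 23839 = 250185 - 23839 = 226346$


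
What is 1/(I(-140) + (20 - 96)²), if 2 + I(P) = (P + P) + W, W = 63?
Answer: 1/5557 ≈ 0.00017995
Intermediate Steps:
I(P) = 61 + 2*P (I(P) = -2 + ((P + P) + 63) = -2 + (2*P + 63) = -2 + (63 + 2*P) = 61 + 2*P)
1/(I(-140) + (20 - 96)²) = 1/((61 + 2*(-140)) + (20 - 96)²) = 1/((61 - 280) + (-76)²) = 1/(-219 + 5776) = 1/5557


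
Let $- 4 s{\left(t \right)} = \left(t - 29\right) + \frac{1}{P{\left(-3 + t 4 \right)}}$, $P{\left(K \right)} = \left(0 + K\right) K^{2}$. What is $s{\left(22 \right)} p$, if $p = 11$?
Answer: $\frac{23643807}{1228250} \approx 19.25$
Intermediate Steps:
$P{\left(K \right)} = K^{3}$ ($P{\left(K \right)} = K K^{2} = K^{3}$)
$s{\left(t \right)} = \frac{29}{4} - \frac{t}{4} - \frac{1}{4 \left(-3 + 4 t\right)^{3}}$ ($s{\left(t \right)} = - \frac{\left(t - 29\right) + \frac{1}{\left(-3 + t 4\right)^{3}}}{4} = - \frac{\left(-29 + t\right) + \frac{1}{\left(-3 + 4 t\right)^{3}}}{4} = - \frac{-29 + t + \frac{1}{\left(-3 + 4 t\right)^{3}}}{4} = \frac{29}{4} - \frac{t}{4} - \frac{1}{4 \left(-3 + 4 t\right)^{3}}$)
$s{\left(22 \right)} p = \left(\frac{29}{4} - \frac{11}{2} - \frac{1}{4 \left(-3 + 4 \cdot 22\right)^{3}}\right) 11 = \left(\frac{29}{4} - \frac{11}{2} - \frac{1}{4 \left(-3 + 88\right)^{3}}\right) 11 = \left(\frac{29}{4} - \frac{11}{2} - \frac{1}{4 \cdot 614125}\right) 11 = \left(\frac{29}{4} - \frac{11}{2} - \frac{1}{2456500}\right) 11 = \frac{2149437}{1228250} \cdot 11 = \frac{23643807}{1228250}$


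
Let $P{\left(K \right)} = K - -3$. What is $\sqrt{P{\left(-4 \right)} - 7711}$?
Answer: $4 i \sqrt{482} \approx 87.818 i$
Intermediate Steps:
$P{\left(K \right)} = 3 + K$ ($P{\left(K \right)} = K + 3 = 3 + K$)
$\sqrt{P{\left(-4 \right)} - 7711} = \sqrt{\left(3 - 4\right) - 7711} = \sqrt{-1 - 7711} = \sqrt{-7712} = 4 i \sqrt{482}$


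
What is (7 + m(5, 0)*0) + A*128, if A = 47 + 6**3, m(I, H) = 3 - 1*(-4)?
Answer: 33671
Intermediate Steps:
m(I, H) = 7 (m(I, H) = 3 + 4 = 7)
A = 263 (A = 47 + 216 = 263)
(7 + m(5, 0)*0) + A*128 = (7 + 7*0) + 263*128 = (7 + 0) + 33664 = 7 + 33664 = 33671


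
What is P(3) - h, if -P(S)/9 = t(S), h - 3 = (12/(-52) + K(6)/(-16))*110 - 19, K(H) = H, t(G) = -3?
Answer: 5701/52 ≈ 109.63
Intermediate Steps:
h = -4297/52 (h = 3 + ((12/(-52) + 6/(-16))*110 - 19) = 3 + ((12*(-1/52) + 6*(-1/16))*110 - 19) = 3 + ((-3/13 - 3/8)*110 - 19) = 3 + (-63/104*110 - 19) = 3 + (-3465/52 - 19) = 3 - 4453/52 = -4297/52 ≈ -82.635)
P(S) = 27 (P(S) = -9*(-3) = 27)
P(3) - h = 27 - 1*(-4297/52) = 27 + 4297/52 = 5701/52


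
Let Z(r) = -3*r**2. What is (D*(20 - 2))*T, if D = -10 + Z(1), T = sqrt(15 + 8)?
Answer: -234*sqrt(23) ≈ -1122.2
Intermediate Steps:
T = sqrt(23) ≈ 4.7958
D = -13 (D = -10 - 3*1**2 = -10 - 3*1 = -10 - 3 = -13)
(D*(20 - 2))*T = (-13*(20 - 2))*sqrt(23) = (-13*18)*sqrt(23) = -234*sqrt(23)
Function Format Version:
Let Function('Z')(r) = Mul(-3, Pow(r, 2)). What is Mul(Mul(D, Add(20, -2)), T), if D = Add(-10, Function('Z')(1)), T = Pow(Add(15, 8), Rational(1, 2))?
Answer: Mul(-234, Pow(23, Rational(1, 2))) ≈ -1122.2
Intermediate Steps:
T = Pow(23, Rational(1, 2)) ≈ 4.7958
D = -13 (D = Add(-10, Mul(-3, Pow(1, 2))) = Add(-10, Mul(-3, 1)) = Add(-10, -3) = -13)
Mul(Mul(D, Add(20, -2)), T) = Mul(Mul(-13, Add(20, -2)), Pow(23, Rational(1, 2))) = Mul(Mul(-13, 18), Pow(23, Rational(1, 2))) = Mul(-234, Pow(23, Rational(1, 2)))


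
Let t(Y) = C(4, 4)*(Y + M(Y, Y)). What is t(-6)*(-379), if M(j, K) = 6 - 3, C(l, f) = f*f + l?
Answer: 22740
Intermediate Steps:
C(l, f) = l + f² (C(l, f) = f² + l = l + f²)
M(j, K) = 3
t(Y) = 60 + 20*Y (t(Y) = (4 + 4²)*(Y + 3) = (4 + 16)*(3 + Y) = 20*(3 + Y) = 60 + 20*Y)
t(-6)*(-379) = (60 + 20*(-6))*(-379) = (60 - 120)*(-379) = -60*(-379) = 22740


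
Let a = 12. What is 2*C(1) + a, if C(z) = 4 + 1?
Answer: 22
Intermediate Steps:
C(z) = 5
2*C(1) + a = 2*5 + 12 = 10 + 12 = 22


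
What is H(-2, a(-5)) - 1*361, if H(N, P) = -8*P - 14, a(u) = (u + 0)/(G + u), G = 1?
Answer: -385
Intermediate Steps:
a(u) = u/(1 + u) (a(u) = (u + 0)/(1 + u) = u/(1 + u))
H(N, P) = -14 - 8*P
H(-2, a(-5)) - 1*361 = (-14 - (-40)/(1 - 5)) - 1*361 = (-14 - (-40)/(-4)) - 361 = (-14 - (-40)*(-1)/4) - 361 = (-14 - 8*5/4) - 361 = (-14 - 10) - 361 = -24 - 361 = -385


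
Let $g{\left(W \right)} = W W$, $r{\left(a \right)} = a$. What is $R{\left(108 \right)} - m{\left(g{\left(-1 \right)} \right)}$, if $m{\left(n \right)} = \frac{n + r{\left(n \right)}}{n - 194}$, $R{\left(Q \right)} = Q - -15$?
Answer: $\frac{23741}{193} \approx 123.01$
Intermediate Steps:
$g{\left(W \right)} = W^{2}$
$R{\left(Q \right)} = 15 + Q$ ($R{\left(Q \right)} = Q + 15 = 15 + Q$)
$m{\left(n \right)} = \frac{2 n}{-194 + n}$ ($m{\left(n \right)} = \frac{n + n}{n - 194} = \frac{2 n}{-194 + n}$)
$R{\left(108 \right)} - m{\left(g{\left(-1 \right)} \right)} = \left(15 + 108\right) - \frac{2 \left(-1\right)^{2}}{-194 + \left(-1\right)^{2}} = 123 - 2 \cdot 1 \frac{1}{-194 + 1} = 123 - 2 \cdot 1 \frac{1}{-193} = 123 - 2 \cdot 1 \left(- \frac{1}{193}\right) = 123 - - \frac{2}{193} = 123 + \frac{2}{193} = \frac{23741}{193}$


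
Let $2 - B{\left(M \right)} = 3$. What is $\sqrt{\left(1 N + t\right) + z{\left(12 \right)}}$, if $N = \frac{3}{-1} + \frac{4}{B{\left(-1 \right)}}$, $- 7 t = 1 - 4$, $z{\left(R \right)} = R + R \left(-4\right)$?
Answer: $\frac{i \sqrt{2086}}{7} \approx 6.5247 i$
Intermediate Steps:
$B{\left(M \right)} = -1$ ($B{\left(M \right)} = 2 - 3 = -1$)
$z{\left(R \right)} = - 3 R$ ($z{\left(R \right)} = R - 4 R = - 3 R$)
$t = \frac{3}{7}$ ($t = - \frac{1 - 4}{7} = \left(- \frac{1}{7}\right) \left(-3\right) = \frac{3}{7} \approx 0.42857$)
$N = -7$ ($N = \frac{3}{-1} + \frac{4}{-1} = 3 \left(-1\right) + 4 \left(-1\right) = -3 - 4 = -7$)
$\sqrt{\left(1 N + t\right) + z{\left(12 \right)}} = \sqrt{\left(1 \left(-7\right) + \frac{3}{7}\right) - 36} = \sqrt{\left(-7 + \frac{3}{7}\right) - 36} = \sqrt{- \frac{46}{7} - 36} = \sqrt{- \frac{298}{7}} = \frac{i \sqrt{2086}}{7}$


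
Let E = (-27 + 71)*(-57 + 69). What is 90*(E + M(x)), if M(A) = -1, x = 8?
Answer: 47430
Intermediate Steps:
E = 528 (E = 44*12 = 528)
90*(E + M(x)) = 90*(528 - 1) = 90*527 = 47430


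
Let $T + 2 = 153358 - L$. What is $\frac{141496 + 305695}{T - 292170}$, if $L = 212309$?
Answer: $- \frac{447191}{351123} \approx -1.2736$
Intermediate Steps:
$T = -58953$ ($T = -2 + \left(153358 - 212309\right) = -2 - 58951 = -58953$)
$\frac{141496 + 305695}{T - 292170} = \frac{141496 + 305695}{-58953 - 292170} = \frac{447191}{-351123} = 447191 \left(- \frac{1}{351123}\right) = - \frac{447191}{351123}$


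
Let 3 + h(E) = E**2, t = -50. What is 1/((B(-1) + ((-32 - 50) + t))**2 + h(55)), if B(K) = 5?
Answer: 1/19151 ≈ 5.2217e-5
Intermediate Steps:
h(E) = -3 + E**2
1/((B(-1) + ((-32 - 50) + t))**2 + h(55)) = 1/((5 + ((-32 - 50) - 50))**2 + (-3 + 55**2)) = 1/((5 + (-82 - 50))**2 + (-3 + 3025)) = 1/((5 - 132)**2 + 3022) = 1/((-127)**2 + 3022) = 1/(16129 + 3022) = 1/19151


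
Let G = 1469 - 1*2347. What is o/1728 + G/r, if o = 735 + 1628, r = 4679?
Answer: 9539293/8085312 ≈ 1.1798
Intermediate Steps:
o = 2363
G = -878 (G = 1469 - 2347 = -878)
o/1728 + G/r = 2363/1728 - 878/4679 = 9539293/8085312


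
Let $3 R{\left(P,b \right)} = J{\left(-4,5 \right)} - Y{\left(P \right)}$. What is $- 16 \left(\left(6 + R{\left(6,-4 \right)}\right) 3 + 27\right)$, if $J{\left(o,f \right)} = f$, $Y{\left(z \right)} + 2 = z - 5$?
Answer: $-816$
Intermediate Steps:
$Y{\left(z \right)} = -7 + z$ ($Y{\left(z \right)} = -2 + \left(z - 5\right) = -2 + \left(-5 + z\right) = -7 + z$)
$R{\left(P,b \right)} = 4 - \frac{P}{3}$ ($R{\left(P,b \right)} = \frac{5 - \left(-7 + P\right)}{3} = \frac{12 - P}{3} = 4 - \frac{P}{3}$)
$- 16 \left(\left(6 + R{\left(6,-4 \right)}\right) 3 + 27\right) = - 16 \left(\left(6 + \left(4 - 2\right)\right) 3 + 27\right) = - 16 \left(\left(6 + 2\right) 3 + 27\right) = - 16 \left(8 \cdot 3 + 27\right) = - 16 \left(24 + 27\right) = \left(-16\right) 51 = -816$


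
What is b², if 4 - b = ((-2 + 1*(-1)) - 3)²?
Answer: 1024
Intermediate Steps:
b = -32 (b = 4 - ((-2 + 1*(-1)) - 3)² = 4 - ((-2 - 1) - 3)² = 4 - (-3 - 3)² = 4 - 1*(-6)² = 4 - 1*36 = 4 - 36 = -32)
b² = (-32)² = 1024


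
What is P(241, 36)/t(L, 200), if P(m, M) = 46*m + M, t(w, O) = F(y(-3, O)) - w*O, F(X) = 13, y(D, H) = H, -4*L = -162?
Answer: -11122/8087 ≈ -1.3753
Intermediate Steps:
L = 81/2 (L = -¼*(-162) = 81/2 ≈ 40.500)
t(w, O) = 13 - O*w (t(w, O) = 13 - w*O = 13 - O*w)
P(m, M) = M + 46*m
P(241, 36)/t(L, 200) = (36 + 46*241)/(13 - 1*200*81/2) = (36 + 11086)/(13 - 8100) = 11122/(-8087) = 11122*(-1/8087) = -11122/8087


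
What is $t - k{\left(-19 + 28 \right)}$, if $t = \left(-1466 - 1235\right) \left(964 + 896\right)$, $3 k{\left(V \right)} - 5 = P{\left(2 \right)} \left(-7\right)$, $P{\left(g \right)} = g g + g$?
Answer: $- \frac{15071543}{3} \approx -5.0238 \cdot 10^{6}$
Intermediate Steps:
$P{\left(g \right)} = g + g^{2}$ ($P{\left(g \right)} = g^{2} + g = g + g^{2}$)
$k{\left(V \right)} = - \frac{37}{3}$ ($k{\left(V \right)} = \frac{5}{3} + \frac{2 \left(1 + 2\right) \left(-7\right)}{3} = \frac{5}{3} + \frac{2 \cdot 3 \left(-7\right)}{3} = \frac{5}{3} + \frac{6 \left(-7\right)}{3} = \frac{5}{3} + \frac{1}{3} \left(-42\right) = \frac{5}{3} - 14 = - \frac{37}{3}$)
$t = -5023860$ ($t = \left(-1466 - 1235\right) 1860 = \left(-2701\right) 1860 = -5023860$)
$t - k{\left(-19 + 28 \right)} = -5023860 - - \frac{37}{3} = -5023860 + \frac{37}{3} = - \frac{15071543}{3}$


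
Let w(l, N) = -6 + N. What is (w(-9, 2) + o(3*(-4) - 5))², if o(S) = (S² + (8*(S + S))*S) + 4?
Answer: 24137569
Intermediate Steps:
o(S) = 4 + 17*S² (o(S) = (S² + (8*(2*S))*S) + 4 = (S² + (16*S)*S) + 4 = (S² + 16*S²) + 4 = 17*S² + 4 = 4 + 17*S²)
(w(-9, 2) + o(3*(-4) - 5))² = ((-6 + 2) + (4 + 17*(3*(-4) - 5)²))² = (-4 + (4 + 17*(-12 - 5)²))² = (-4 + (4 + 17*(-17)²))² = (-4 + (4 + 17*289))² = (-4 + (4 + 4913))² = (-4 + 4917)² = 4913² = 24137569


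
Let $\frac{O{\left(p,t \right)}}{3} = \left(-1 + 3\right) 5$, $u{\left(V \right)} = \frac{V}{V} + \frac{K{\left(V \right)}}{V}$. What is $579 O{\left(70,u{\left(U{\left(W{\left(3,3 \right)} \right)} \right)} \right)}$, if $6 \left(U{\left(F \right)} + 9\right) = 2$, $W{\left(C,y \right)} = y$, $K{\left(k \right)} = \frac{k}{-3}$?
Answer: $17370$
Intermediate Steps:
$K{\left(k \right)} = - \frac{k}{3}$ ($K{\left(k \right)} = k \left(- \frac{1}{3}\right) = - \frac{k}{3}$)
$U{\left(F \right)} = - \frac{26}{3}$ ($U{\left(F \right)} = -9 + \frac{1}{6} \cdot 2 = -9 + \frac{1}{3} = - \frac{26}{3}$)
$u{\left(V \right)} = \frac{2}{3}$ ($u{\left(V \right)} = \frac{V}{V} + \frac{\left(- \frac{1}{3}\right) V}{V} = 1 - \frac{1}{3} = \frac{2}{3}$)
$O{\left(p,t \right)} = 30$ ($O{\left(p,t \right)} = 3 \left(-1 + 3\right) 5 = 3 \cdot 2 \cdot 5 = 3 \cdot 10 = 30$)
$579 O{\left(70,u{\left(U{\left(W{\left(3,3 \right)} \right)} \right)} \right)} = 579 \cdot 30 = 17370$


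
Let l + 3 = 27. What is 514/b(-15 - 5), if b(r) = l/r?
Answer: -1285/3 ≈ -428.33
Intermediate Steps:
l = 24 (l = -3 + 27 = 24)
b(r) = 24/r
514/b(-15 - 5) = 514/((24/(-15 - 5))) = 514/((24/(-20))) = 514/((24*(-1/20))) = 514/(-6/5) = 514*(-5/6) = -1285/3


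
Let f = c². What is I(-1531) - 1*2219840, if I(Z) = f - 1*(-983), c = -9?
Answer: -2218776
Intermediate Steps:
f = 81 (f = (-9)² = 81)
I(Z) = 1064 (I(Z) = 81 - 1*(-983) = 81 + 983 = 1064)
I(-1531) - 1*2219840 = 1064 - 1*2219840 = 1064 - 2219840 = -2218776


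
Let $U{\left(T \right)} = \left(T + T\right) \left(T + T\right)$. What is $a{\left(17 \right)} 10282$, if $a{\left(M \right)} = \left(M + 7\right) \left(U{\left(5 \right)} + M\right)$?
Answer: $28871856$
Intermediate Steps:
$U{\left(T \right)} = 4 T^{2}$ ($U{\left(T \right)} = 2 T 2 T = 4 T^{2}$)
$a{\left(M \right)} = \left(7 + M\right) \left(100 + M\right)$ ($a{\left(M \right)} = \left(M + 7\right) \left(4 \cdot 5^{2} + M\right) = \left(7 + M\right) \left(4 \cdot 25 + M\right) = \left(7 + M\right) \left(100 + M\right)$)
$a{\left(17 \right)} 10282 = \left(700 + 17^{2} + 107 \cdot 17\right) 10282 = \left(700 + 289 + 1819\right) 10282 = 2808 \cdot 10282 = 28871856$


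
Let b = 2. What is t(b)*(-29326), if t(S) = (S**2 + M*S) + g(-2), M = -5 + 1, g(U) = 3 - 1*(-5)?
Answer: -117304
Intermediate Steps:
g(U) = 8 (g(U) = 3 + 5 = 8)
M = -4
t(S) = 8 + S**2 - 4*S (t(S) = (S**2 - 4*S) + 8 = 8 + S**2 - 4*S)
t(b)*(-29326) = (8 + 2**2 - 4*2)*(-29326) = (8 + 4 - 8)*(-29326) = 4*(-29326) = -117304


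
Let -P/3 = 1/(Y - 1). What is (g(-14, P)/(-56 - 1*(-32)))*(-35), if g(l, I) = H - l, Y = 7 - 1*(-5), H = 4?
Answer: 105/4 ≈ 26.250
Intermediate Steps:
Y = 12 (Y = 7 + 5 = 12)
P = -3/11 (P = -3/(12 - 1) = -3/11 ≈ -0.27273)
g(l, I) = 4 - l
(g(-14, P)/(-56 - 1*(-32)))*(-35) = ((4 - 1*(-14))/(-56 - 1*(-32)))*(-35) = ((4 + 14)/(-56 + 32))*(-35) = (18/(-24))*(-35) = (18*(-1/24))*(-35) = -3/4*(-35) = 105/4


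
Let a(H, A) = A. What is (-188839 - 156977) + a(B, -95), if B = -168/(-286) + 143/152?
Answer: -345911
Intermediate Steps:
B = 33217/21736 (B = -168*(-1/286) + 143*(1/152) = 84/143 + 143/152 = 33217/21736 ≈ 1.5282)
(-188839 - 156977) + a(B, -95) = (-188839 - 156977) - 95 = -345816 - 95 = -345911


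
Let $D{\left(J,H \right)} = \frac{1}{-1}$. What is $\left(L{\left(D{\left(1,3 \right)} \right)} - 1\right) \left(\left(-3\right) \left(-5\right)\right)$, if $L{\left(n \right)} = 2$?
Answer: $15$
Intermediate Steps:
$D{\left(J,H \right)} = -1$
$\left(L{\left(D{\left(1,3 \right)} \right)} - 1\right) \left(\left(-3\right) \left(-5\right)\right) = \left(2 - 1\right) \left(\left(-3\right) \left(-5\right)\right) = 1 \cdot 15 = 15$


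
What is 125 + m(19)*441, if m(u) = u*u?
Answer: 159326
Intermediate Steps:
m(u) = u²
125 + m(19)*441 = 125 + 19²*441 = 125 + 361*441 = 125 + 159201 = 159326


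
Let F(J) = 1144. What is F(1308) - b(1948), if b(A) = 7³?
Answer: 801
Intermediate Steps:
b(A) = 343
F(1308) - b(1948) = 1144 - 1*343 = 1144 - 343 = 801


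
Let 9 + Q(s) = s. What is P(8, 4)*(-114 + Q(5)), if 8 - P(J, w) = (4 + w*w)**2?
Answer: 46256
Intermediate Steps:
Q(s) = -9 + s
P(J, w) = 8 - (4 + w**2)**2 (P(J, w) = 8 - (4 + w*w)**2 = 8 - (4 + w**2)**2)
P(8, 4)*(-114 + Q(5)) = (8 - (4 + 4**2)**2)*(-114 + (-9 + 5)) = (8 - (4 + 16)**2)*(-114 - 4) = (8 - 1*20**2)*(-118) = (8 - 1*400)*(-118) = (8 - 400)*(-118) = -392*(-118) = 46256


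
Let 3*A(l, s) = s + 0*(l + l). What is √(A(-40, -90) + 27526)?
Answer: 2*√6874 ≈ 165.82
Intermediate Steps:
A(l, s) = s/3 (A(l, s) = (s + 0*(l + l))/3 = (s + 0*(2*l))/3 = (s + 0)/3 = s/3)
√(A(-40, -90) + 27526) = √((⅓)*(-90) + 27526) = √(-30 + 27526) = √27496 = 2*√6874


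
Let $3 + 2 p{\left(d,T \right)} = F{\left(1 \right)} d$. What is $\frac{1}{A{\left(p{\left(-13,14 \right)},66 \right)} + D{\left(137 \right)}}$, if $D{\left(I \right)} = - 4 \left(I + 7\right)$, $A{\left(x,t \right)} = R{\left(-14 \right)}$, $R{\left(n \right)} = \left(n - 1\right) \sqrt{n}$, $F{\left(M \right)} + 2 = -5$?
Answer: $\frac{i}{3 \left(- 192 i + 5 \sqrt{14}\right)} \approx -0.0017198 + 0.00016757 i$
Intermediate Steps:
$F{\left(M \right)} = -7$ ($F{\left(M \right)} = -2 - 5 = -7$)
$R{\left(n \right)} = \sqrt{n} \left(-1 + n\right)$ ($R{\left(n \right)} = \left(-1 + n\right) \sqrt{n} = \sqrt{n} \left(-1 + n\right)$)
$p{\left(d,T \right)} = - \frac{3}{2} - \frac{7 d}{2}$ ($p{\left(d,T \right)} = - \frac{3}{2} + \frac{\left(-7\right) d}{2} = - \frac{3}{2} - \frac{7 d}{2}$)
$A{\left(x,t \right)} = - 15 i \sqrt{14}$ ($A{\left(x,t \right)} = \sqrt{-14} \left(-1 - 14\right) = i \sqrt{14} \left(-15\right) = - 15 i \sqrt{14}$)
$D{\left(I \right)} = -28 - 4 I$ ($D{\left(I \right)} = - 4 \left(7 + I\right) = -28 - 4 I$)
$\frac{1}{A{\left(p{\left(-13,14 \right)},66 \right)} + D{\left(137 \right)}} = \frac{1}{- 15 i \sqrt{14} - 576} = \frac{1}{-576 - 15 i \sqrt{14}}$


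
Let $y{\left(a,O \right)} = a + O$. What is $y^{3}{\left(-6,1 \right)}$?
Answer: $-125$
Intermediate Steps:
$y{\left(a,O \right)} = O + a$
$y^{3}{\left(-6,1 \right)} = \left(1 - 6\right)^{3} = \left(-5\right)^{3} = -125$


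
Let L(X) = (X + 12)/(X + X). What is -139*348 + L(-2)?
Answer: -96749/2 ≈ -48375.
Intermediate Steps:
L(X) = (12 + X)/(2*X) (L(X) = (12 + X)/((2*X)) = (12 + X)*(1/(2*X)) = (12 + X)/(2*X))
-139*348 + L(-2) = -139*348 + (½)*(12 - 2)/(-2) = -48372 + (½)*(-½)*10 = -48372 - 5/2 = -96749/2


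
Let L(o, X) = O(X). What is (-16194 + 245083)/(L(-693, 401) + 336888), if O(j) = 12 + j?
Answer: 228889/337301 ≈ 0.67859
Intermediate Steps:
L(o, X) = 12 + X
(-16194 + 245083)/(L(-693, 401) + 336888) = (-16194 + 245083)/((12 + 401) + 336888) = 228889/(413 + 336888) = 228889/337301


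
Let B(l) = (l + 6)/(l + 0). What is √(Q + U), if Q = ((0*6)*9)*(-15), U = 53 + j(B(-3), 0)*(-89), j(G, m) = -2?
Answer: √231 ≈ 15.199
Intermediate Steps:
B(l) = (6 + l)/l
U = 231 (U = 53 - 2*(-89) = 53 + 178 = 231)
Q = 0 (Q = (0*9)*(-15) = 0*(-15) = 0)
√(Q + U) = √(0 + 231) = √231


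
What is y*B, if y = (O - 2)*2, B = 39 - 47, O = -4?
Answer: 96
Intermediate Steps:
B = -8
y = -12 (y = (-4 - 2)*2 = -6*2 = -12)
y*B = -12*(-8) = 96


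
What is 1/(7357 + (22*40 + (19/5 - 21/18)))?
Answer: 30/247189 ≈ 0.00012136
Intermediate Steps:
1/(7357 + (22*40 + (19/5 - 21/18))) = 1/(7357 + (880 + (19*(⅕) - 21*1/18))) = 1/(7357 + (880 + (19/5 - 7/6))) = 1/(7357 + (880 + 79/30)) = 1/(7357 + 26479/30) = 1/(247189/30) = 30/247189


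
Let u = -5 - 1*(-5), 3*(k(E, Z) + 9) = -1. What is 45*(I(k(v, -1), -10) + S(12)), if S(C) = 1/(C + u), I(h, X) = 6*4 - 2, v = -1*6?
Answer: 3975/4 ≈ 993.75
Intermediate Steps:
v = -6
k(E, Z) = -28/3 (k(E, Z) = -9 + (⅓)*(-1) = -9 - ⅓ = -28/3)
I(h, X) = 22 (I(h, X) = 24 - 2 = 22)
u = 0 (u = -5 + 5 = 0)
S(C) = 1/C (S(C) = 1/(C + 0) = 1/C)
45*(I(k(v, -1), -10) + S(12)) = 45*(22 + 1/12) = 45*(265/12) = 3975/4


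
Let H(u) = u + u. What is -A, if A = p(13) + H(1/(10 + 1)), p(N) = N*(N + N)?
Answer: -3720/11 ≈ -338.18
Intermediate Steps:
H(u) = 2*u
p(N) = 2*N**2 (p(N) = N*(2*N) = 2*N**2)
A = 3720/11 (A = 2*13**2 + 2/(10 + 1) = 2*169 + 2/11 = 338 + 2*(1/11) = 338 + 2/11 = 3720/11 ≈ 338.18)
-A = -1*3720/11 = -3720/11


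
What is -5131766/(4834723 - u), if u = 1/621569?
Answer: -1594873330427/1502556970193 ≈ -1.0614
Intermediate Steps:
u = 1/621569 ≈ 1.6088e-6
-5131766/(4834723 - u) = -5131766/(4834723 - 1*1/621569) = -5131766/(4834723 - 1/621569) = -5131766/3005113940386/621569 = -5131766*621569/3005113940386 = -1594873330427/1502556970193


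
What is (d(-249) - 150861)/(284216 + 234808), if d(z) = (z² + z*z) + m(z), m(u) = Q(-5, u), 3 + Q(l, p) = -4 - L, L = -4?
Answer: -407/7864 ≈ -0.051755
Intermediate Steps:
Q(l, p) = -3 (Q(l, p) = -3 + (-4 - 1*(-4)) = -3 + (-4 + 4) = -3 + 0 = -3)
m(u) = -3
d(z) = -3 + 2*z² (d(z) = (z² + z*z) - 3 = (z² + z²) - 3 = 2*z² - 3 = -3 + 2*z²)
(d(-249) - 150861)/(284216 + 234808) = ((-3 + 2*(-249)²) - 150861)/(284216 + 234808) = ((-3 + 2*62001) - 150861)/519024 = ((-3 + 124002) - 150861)*(1/519024) = (123999 - 150861)*(1/519024) = -26862*1/519024 = -407/7864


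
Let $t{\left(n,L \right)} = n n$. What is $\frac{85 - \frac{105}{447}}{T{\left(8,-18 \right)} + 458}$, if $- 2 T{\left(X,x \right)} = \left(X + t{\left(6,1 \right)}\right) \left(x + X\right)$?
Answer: $\frac{2105}{16837} \approx 0.12502$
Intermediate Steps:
$t{\left(n,L \right)} = n^{2}$
$T{\left(X,x \right)} = - \frac{\left(36 + X\right) \left(X + x\right)}{2}$ ($T{\left(X,x \right)} = - \frac{\left(X + 6^{2}\right) \left(x + X\right)}{2} = - \frac{\left(X + 36\right) \left(X + x\right)}{2} = - \frac{\left(36 + X\right) \left(X + x\right)}{2}$)
$\frac{85 - \frac{105}{447}}{T{\left(8,-18 \right)} + 458} = \frac{85 - \frac{105}{447}}{\left(\left(-18\right) 8 - -324 - \frac{8^{2}}{2} - 4 \left(-18\right)\right) + 458} = \frac{85 - \frac{35}{149}}{\left(-144 + 324 - 32 + 72\right) + 458} = \frac{12630}{149 \left(220 + 458\right)} = \frac{12630}{149 \cdot 678} = \frac{12630}{149} \cdot \frac{1}{678} = \frac{2105}{16837}$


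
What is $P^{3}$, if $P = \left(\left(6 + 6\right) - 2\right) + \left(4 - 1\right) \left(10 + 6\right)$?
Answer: $195112$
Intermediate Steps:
$P = 58$ ($P = \left(12 - 2\right) + 3 \cdot 16 = 10 + 48 = 58$)
$P^{3} = 58^{3} = 195112$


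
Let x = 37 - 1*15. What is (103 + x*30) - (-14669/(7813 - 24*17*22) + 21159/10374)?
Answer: 3009593961/4021654 ≈ 748.35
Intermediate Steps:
x = 22 (x = 37 - 15 = 22)
(103 + x*30) - (-14669/(7813 - 24*17*22) + 21159/10374) = (103 + 22*30) - (-14669/(7813 - 24*17*22) + 21159/10374) = (103 + 660) - (-14669/(7813 - 408*22) + 21159*(1/10374)) = 763 - (-14669/(7813 - 1*8976) + 7053/3458) = 763 - (-14669/(7813 - 8976) + 7053/3458) = 763 - (-14669/(-1163) + 7053/3458) = 763 - (-14669*(-1/1163) + 7053/3458) = 763 - (14669/1163 + 7053/3458) = 763 - 1*58928041/4021654 = 763 - 58928041/4021654 = 3009593961/4021654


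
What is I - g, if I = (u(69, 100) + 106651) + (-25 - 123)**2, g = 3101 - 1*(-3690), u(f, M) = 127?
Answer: 121891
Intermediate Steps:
g = 6791 (g = 3101 + 3690 = 6791)
I = 128682 (I = (127 + 106651) + (-25 - 123)**2 = 106778 + (-148)**2 = 106778 + 21904 = 128682)
I - g = 128682 - 1*6791 = 128682 - 6791 = 121891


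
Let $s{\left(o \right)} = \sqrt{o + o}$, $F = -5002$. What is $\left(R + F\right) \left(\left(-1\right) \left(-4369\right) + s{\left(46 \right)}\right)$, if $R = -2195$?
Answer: $-31443693 - 14394 \sqrt{23} \approx -3.1513 \cdot 10^{7}$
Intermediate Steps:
$s{\left(o \right)} = \sqrt{2} \sqrt{o}$ ($s{\left(o \right)} = \sqrt{2 o} = \sqrt{2} \sqrt{o}$)
$\left(R + F\right) \left(\left(-1\right) \left(-4369\right) + s{\left(46 \right)}\right) = \left(-2195 - 5002\right) \left(\left(-1\right) \left(-4369\right) + \sqrt{2} \sqrt{46}\right) = - 7197 \left(4369 + 2 \sqrt{23}\right) = -31443693 - 14394 \sqrt{23}$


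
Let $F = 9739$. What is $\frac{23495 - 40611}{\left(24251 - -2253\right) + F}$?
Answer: $- \frac{17116}{36243} \approx -0.47226$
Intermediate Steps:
$\frac{23495 - 40611}{\left(24251 - -2253\right) + F} = \frac{23495 - 40611}{\left(24251 - -2253\right) + 9739} = - \frac{17116}{\left(24251 + 2253\right) + 9739} = - \frac{17116}{26504 + 9739} = - \frac{17116}{36243}$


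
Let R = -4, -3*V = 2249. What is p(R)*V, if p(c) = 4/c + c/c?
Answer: 0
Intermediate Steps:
V = -2249/3 (V = -⅓*2249 = -2249/3 ≈ -749.67)
p(c) = 1 + 4/c (p(c) = 4/c + 1 = 1 + 4/c)
p(R)*V = ((4 - 4)/(-4))*(-2249/3) = -¼*0*(-2249/3) = 0*(-2249/3) = 0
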